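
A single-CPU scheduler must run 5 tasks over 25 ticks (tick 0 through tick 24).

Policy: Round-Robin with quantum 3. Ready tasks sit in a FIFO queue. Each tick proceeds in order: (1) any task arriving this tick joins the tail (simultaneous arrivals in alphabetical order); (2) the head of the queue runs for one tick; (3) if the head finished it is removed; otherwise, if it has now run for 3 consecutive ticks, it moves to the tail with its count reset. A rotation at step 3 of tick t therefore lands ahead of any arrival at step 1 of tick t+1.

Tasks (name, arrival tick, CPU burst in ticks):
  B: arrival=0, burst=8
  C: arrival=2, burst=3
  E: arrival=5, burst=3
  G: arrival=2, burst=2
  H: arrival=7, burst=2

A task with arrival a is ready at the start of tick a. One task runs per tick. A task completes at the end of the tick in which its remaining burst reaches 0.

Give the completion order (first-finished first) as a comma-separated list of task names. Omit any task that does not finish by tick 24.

completion order = C, G, E, H, B

t=0: queue=[B] q_used=0 → run B
t=1: queue=[B] q_used=1 → run B
t=2: queue=[B,C,G] q_used=2 → run B
t=3: queue=[C,G,B] q_used=0 → run C
t=4: queue=[C,G,B] q_used=1 → run C
t=5: queue=[C,G,B,E] q_used=2 → run C
t=6: queue=[G,B,E] q_used=0 → run G
t=7: queue=[G,B,E,H] q_used=1 → run G
t=8: queue=[B,E,H] q_used=0 → run B
t=9: queue=[B,E,H] q_used=1 → run B
t=10: queue=[B,E,H] q_used=2 → run B
t=11: queue=[E,H,B] q_used=0 → run E
t=12: queue=[E,H,B] q_used=1 → run E
t=13: queue=[E,H,B] q_used=2 → run E
t=14: queue=[H,B] q_used=0 → run H
t=15: queue=[H,B] q_used=1 → run H
t=16: queue=[B] q_used=0 → run B
t=17: queue=[B] q_used=1 → run B
t=18: (idle)
t=19: (idle)
t=20: (idle)
t=21: (idle)
t=22: (idle)
t=23: (idle)
t=24: (idle)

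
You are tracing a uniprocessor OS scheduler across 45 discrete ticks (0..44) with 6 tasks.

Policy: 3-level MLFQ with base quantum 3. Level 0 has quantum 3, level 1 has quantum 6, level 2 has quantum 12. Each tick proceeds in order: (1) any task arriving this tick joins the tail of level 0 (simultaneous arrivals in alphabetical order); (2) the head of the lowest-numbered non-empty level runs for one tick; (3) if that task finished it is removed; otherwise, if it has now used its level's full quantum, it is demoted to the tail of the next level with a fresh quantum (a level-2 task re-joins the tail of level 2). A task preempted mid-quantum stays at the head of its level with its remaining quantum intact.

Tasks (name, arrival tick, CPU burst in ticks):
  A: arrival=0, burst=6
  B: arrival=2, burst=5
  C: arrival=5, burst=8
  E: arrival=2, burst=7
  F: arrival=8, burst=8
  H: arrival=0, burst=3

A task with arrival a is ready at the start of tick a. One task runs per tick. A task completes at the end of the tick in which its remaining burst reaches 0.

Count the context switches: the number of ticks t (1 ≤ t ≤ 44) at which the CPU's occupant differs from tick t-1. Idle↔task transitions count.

context switches = 11

t=0: L0/L1/L2 = AH/-/- → run A
t=1: L0/L1/L2 = AH/-/- → run A
t=2: L0/L1/L2 = AHBE/-/- → run A
t=3: L0/L1/L2 = HBE/A/- → run H
t=4: L0/L1/L2 = HBE/A/- → run H
t=5: L0/L1/L2 = HBEC/A/- → run H
t=6: L0/L1/L2 = BEC/A/- → run B
t=7: L0/L1/L2 = BEC/A/- → run B
t=8: L0/L1/L2 = BECF/A/- → run B
t=9: L0/L1/L2 = ECF/AB/- → run E
t=10: L0/L1/L2 = ECF/AB/- → run E
t=11: L0/L1/L2 = ECF/AB/- → run E
t=12: L0/L1/L2 = CF/ABE/- → run C
t=13: L0/L1/L2 = CF/ABE/- → run C
t=14: L0/L1/L2 = CF/ABE/- → run C
t=15: L0/L1/L2 = F/ABEC/- → run F
t=16: L0/L1/L2 = F/ABEC/- → run F
t=17: L0/L1/L2 = F/ABEC/- → run F
t=18: L0/L1/L2 = -/ABECF/- → run A
t=19: L0/L1/L2 = -/ABECF/- → run A
t=20: L0/L1/L2 = -/ABECF/- → run A
t=21: L0/L1/L2 = -/BECF/- → run B
t=22: L0/L1/L2 = -/BECF/- → run B
t=23: L0/L1/L2 = -/ECF/- → run E
t=24: L0/L1/L2 = -/ECF/- → run E
t=25: L0/L1/L2 = -/ECF/- → run E
t=26: L0/L1/L2 = -/ECF/- → run E
t=27: L0/L1/L2 = -/CF/- → run C
t=28: L0/L1/L2 = -/CF/- → run C
t=29: L0/L1/L2 = -/CF/- → run C
t=30: L0/L1/L2 = -/CF/- → run C
t=31: L0/L1/L2 = -/CF/- → run C
t=32: L0/L1/L2 = -/F/- → run F
t=33: L0/L1/L2 = -/F/- → run F
t=34: L0/L1/L2 = -/F/- → run F
t=35: L0/L1/L2 = -/F/- → run F
t=36: L0/L1/L2 = -/F/- → run F
t=37: (idle)
t=38: (idle)
t=39: (idle)
t=40: (idle)
t=41: (idle)
t=42: (idle)
t=43: (idle)
t=44: (idle)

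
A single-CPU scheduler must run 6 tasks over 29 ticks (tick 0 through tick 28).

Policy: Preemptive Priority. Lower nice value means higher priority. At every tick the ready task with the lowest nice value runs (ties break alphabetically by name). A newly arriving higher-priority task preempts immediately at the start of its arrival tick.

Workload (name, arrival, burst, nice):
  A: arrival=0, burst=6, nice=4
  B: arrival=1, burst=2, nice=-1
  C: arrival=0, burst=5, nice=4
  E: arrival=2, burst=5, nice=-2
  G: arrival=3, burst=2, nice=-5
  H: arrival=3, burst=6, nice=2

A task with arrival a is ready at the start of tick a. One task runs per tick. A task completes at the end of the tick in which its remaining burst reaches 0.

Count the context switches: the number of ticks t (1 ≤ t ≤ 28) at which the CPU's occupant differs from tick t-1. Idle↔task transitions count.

context switches = 9

t=0: ready={A,C} → run A
t=1: ready={A,B,C} → run B
t=2: ready={A,B,C,E} → run E
t=3: ready={A,B,C,E,G,H} → run G
t=4: ready={A,B,C,E,G,H} → run G
t=5: ready={A,B,C,E,H} → run E
t=6: ready={A,B,C,E,H} → run E
t=7: ready={A,B,C,E,H} → run E
t=8: ready={A,B,C,E,H} → run E
t=9: ready={A,B,C,H} → run B
t=10: ready={A,C,H} → run H
t=11: ready={A,C,H} → run H
t=12: ready={A,C,H} → run H
t=13: ready={A,C,H} → run H
t=14: ready={A,C,H} → run H
t=15: ready={A,C,H} → run H
t=16: ready={A,C} → run A
t=17: ready={A,C} → run A
t=18: ready={A,C} → run A
t=19: ready={A,C} → run A
t=20: ready={A,C} → run A
t=21: ready={C} → run C
t=22: ready={C} → run C
t=23: ready={C} → run C
t=24: ready={C} → run C
t=25: ready={C} → run C
t=26: (idle)
t=27: (idle)
t=28: (idle)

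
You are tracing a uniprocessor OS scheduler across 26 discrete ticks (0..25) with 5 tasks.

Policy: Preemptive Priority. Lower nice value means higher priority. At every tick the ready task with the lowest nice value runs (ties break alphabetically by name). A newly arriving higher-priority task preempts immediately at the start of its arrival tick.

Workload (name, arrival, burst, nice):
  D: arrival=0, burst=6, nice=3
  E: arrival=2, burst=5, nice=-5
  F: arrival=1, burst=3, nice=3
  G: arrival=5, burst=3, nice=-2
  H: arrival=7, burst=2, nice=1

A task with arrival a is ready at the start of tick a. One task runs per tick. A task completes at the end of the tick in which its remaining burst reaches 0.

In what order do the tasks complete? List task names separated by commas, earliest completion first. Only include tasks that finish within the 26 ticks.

t=0: ready={D} → run D
t=1: ready={D,F} → run D
t=2: ready={D,E,F} → run E
t=3: ready={D,E,F} → run E
t=4: ready={D,E,F} → run E
t=5: ready={D,E,F,G} → run E
t=6: ready={D,E,F,G} → run E
t=7: ready={D,F,G,H} → run G
t=8: ready={D,F,G,H} → run G
t=9: ready={D,F,G,H} → run G
t=10: ready={D,F,H} → run H
t=11: ready={D,F,H} → run H
t=12: ready={D,F} → run D
t=13: ready={D,F} → run D
t=14: ready={D,F} → run D
t=15: ready={D,F} → run D
t=16: ready={F} → run F
t=17: ready={F} → run F
t=18: ready={F} → run F
t=19: (idle)
t=20: (idle)
t=21: (idle)
t=22: (idle)
t=23: (idle)
t=24: (idle)
t=25: (idle)

completion order = E, G, H, D, F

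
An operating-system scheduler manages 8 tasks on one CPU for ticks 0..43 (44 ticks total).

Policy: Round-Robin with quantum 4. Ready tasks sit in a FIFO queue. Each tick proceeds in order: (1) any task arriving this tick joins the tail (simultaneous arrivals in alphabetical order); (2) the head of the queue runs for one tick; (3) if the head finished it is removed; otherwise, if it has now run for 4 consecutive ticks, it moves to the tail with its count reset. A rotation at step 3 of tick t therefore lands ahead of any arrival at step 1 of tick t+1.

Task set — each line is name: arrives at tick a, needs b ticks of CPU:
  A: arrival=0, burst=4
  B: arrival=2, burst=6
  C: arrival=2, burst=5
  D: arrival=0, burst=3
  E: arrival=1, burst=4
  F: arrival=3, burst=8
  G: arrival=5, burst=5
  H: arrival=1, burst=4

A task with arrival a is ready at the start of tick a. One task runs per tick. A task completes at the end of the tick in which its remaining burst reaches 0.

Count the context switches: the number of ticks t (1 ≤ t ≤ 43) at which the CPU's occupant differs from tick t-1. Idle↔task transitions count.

context switches = 12

t=0: queue=[A,D] q_used=0 → run A
t=1: queue=[A,D,E,H] q_used=1 → run A
t=2: queue=[A,D,E,H,B,C] q_used=2 → run A
t=3: queue=[A,D,E,H,B,C,F] q_used=3 → run A
t=4: queue=[D,E,H,B,C,F] q_used=0 → run D
t=5: queue=[D,E,H,B,C,F,G] q_used=1 → run D
t=6: queue=[D,E,H,B,C,F,G] q_used=2 → run D
t=7: queue=[E,H,B,C,F,G] q_used=0 → run E
t=8: queue=[E,H,B,C,F,G] q_used=1 → run E
t=9: queue=[E,H,B,C,F,G] q_used=2 → run E
t=10: queue=[E,H,B,C,F,G] q_used=3 → run E
t=11: queue=[H,B,C,F,G] q_used=0 → run H
t=12: queue=[H,B,C,F,G] q_used=1 → run H
t=13: queue=[H,B,C,F,G] q_used=2 → run H
t=14: queue=[H,B,C,F,G] q_used=3 → run H
t=15: queue=[B,C,F,G] q_used=0 → run B
t=16: queue=[B,C,F,G] q_used=1 → run B
t=17: queue=[B,C,F,G] q_used=2 → run B
t=18: queue=[B,C,F,G] q_used=3 → run B
t=19: queue=[C,F,G,B] q_used=0 → run C
t=20: queue=[C,F,G,B] q_used=1 → run C
t=21: queue=[C,F,G,B] q_used=2 → run C
t=22: queue=[C,F,G,B] q_used=3 → run C
t=23: queue=[F,G,B,C] q_used=0 → run F
t=24: queue=[F,G,B,C] q_used=1 → run F
t=25: queue=[F,G,B,C] q_used=2 → run F
t=26: queue=[F,G,B,C] q_used=3 → run F
t=27: queue=[G,B,C,F] q_used=0 → run G
t=28: queue=[G,B,C,F] q_used=1 → run G
t=29: queue=[G,B,C,F] q_used=2 → run G
t=30: queue=[G,B,C,F] q_used=3 → run G
t=31: queue=[B,C,F,G] q_used=0 → run B
t=32: queue=[B,C,F,G] q_used=1 → run B
t=33: queue=[C,F,G] q_used=0 → run C
t=34: queue=[F,G] q_used=0 → run F
t=35: queue=[F,G] q_used=1 → run F
t=36: queue=[F,G] q_used=2 → run F
t=37: queue=[F,G] q_used=3 → run F
t=38: queue=[G] q_used=0 → run G
t=39: (idle)
t=40: (idle)
t=41: (idle)
t=42: (idle)
t=43: (idle)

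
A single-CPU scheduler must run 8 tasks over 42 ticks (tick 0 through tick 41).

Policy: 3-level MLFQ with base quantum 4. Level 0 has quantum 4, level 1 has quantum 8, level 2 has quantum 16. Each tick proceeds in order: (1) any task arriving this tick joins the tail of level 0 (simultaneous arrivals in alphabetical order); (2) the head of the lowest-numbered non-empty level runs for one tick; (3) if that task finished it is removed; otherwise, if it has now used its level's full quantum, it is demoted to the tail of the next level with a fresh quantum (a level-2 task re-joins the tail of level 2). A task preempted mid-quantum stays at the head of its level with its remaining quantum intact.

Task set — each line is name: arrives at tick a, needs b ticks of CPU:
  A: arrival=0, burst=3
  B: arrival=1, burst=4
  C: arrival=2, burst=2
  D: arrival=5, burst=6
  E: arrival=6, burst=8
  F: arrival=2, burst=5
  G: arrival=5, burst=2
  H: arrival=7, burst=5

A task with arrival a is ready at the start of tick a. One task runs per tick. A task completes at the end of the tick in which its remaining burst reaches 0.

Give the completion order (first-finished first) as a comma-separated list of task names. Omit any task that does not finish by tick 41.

t=0: L0/L1/L2 = A/-/- → run A
t=1: L0/L1/L2 = AB/-/- → run A
t=2: L0/L1/L2 = ABCF/-/- → run A
t=3: L0/L1/L2 = BCF/-/- → run B
t=4: L0/L1/L2 = BCF/-/- → run B
t=5: L0/L1/L2 = BCFDG/-/- → run B
t=6: L0/L1/L2 = BCFDGE/-/- → run B
t=7: L0/L1/L2 = CFDGEH/-/- → run C
t=8: L0/L1/L2 = CFDGEH/-/- → run C
t=9: L0/L1/L2 = FDGEH/-/- → run F
t=10: L0/L1/L2 = FDGEH/-/- → run F
t=11: L0/L1/L2 = FDGEH/-/- → run F
t=12: L0/L1/L2 = FDGEH/-/- → run F
t=13: L0/L1/L2 = DGEH/F/- → run D
t=14: L0/L1/L2 = DGEH/F/- → run D
t=15: L0/L1/L2 = DGEH/F/- → run D
t=16: L0/L1/L2 = DGEH/F/- → run D
t=17: L0/L1/L2 = GEH/FD/- → run G
t=18: L0/L1/L2 = GEH/FD/- → run G
t=19: L0/L1/L2 = EH/FD/- → run E
t=20: L0/L1/L2 = EH/FD/- → run E
t=21: L0/L1/L2 = EH/FD/- → run E
t=22: L0/L1/L2 = EH/FD/- → run E
t=23: L0/L1/L2 = H/FDE/- → run H
t=24: L0/L1/L2 = H/FDE/- → run H
t=25: L0/L1/L2 = H/FDE/- → run H
t=26: L0/L1/L2 = H/FDE/- → run H
t=27: L0/L1/L2 = -/FDEH/- → run F
t=28: L0/L1/L2 = -/DEH/- → run D
t=29: L0/L1/L2 = -/DEH/- → run D
t=30: L0/L1/L2 = -/EH/- → run E
t=31: L0/L1/L2 = -/EH/- → run E
t=32: L0/L1/L2 = -/EH/- → run E
t=33: L0/L1/L2 = -/EH/- → run E
t=34: L0/L1/L2 = -/H/- → run H
t=35: (idle)
t=36: (idle)
t=37: (idle)
t=38: (idle)
t=39: (idle)
t=40: (idle)
t=41: (idle)

completion order = A, B, C, G, F, D, E, H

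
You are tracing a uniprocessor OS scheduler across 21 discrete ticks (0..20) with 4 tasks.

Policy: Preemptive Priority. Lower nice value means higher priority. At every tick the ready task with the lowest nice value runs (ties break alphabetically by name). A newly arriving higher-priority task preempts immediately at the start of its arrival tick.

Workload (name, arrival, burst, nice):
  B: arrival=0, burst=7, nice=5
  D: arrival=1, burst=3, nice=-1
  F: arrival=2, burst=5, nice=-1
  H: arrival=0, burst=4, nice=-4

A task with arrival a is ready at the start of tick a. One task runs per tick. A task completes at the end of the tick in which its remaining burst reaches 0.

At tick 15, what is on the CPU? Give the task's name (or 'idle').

t=0: ready={B,H} → run H
t=1: ready={B,D,H} → run H
t=2: ready={B,D,F,H} → run H
t=3: ready={B,D,F,H} → run H
t=4: ready={B,D,F} → run D
t=5: ready={B,D,F} → run D
t=6: ready={B,D,F} → run D
t=7: ready={B,F} → run F
t=8: ready={B,F} → run F
t=9: ready={B,F} → run F
t=10: ready={B,F} → run F
t=11: ready={B,F} → run F
t=12: ready={B} → run B
t=13: ready={B} → run B
t=14: ready={B} → run B
t=15: ready={B} → run B
t=16: ready={B} → run B
t=17: ready={B} → run B
t=18: ready={B} → run B
t=19: (idle)
t=20: (idle)

running at tick 15 = B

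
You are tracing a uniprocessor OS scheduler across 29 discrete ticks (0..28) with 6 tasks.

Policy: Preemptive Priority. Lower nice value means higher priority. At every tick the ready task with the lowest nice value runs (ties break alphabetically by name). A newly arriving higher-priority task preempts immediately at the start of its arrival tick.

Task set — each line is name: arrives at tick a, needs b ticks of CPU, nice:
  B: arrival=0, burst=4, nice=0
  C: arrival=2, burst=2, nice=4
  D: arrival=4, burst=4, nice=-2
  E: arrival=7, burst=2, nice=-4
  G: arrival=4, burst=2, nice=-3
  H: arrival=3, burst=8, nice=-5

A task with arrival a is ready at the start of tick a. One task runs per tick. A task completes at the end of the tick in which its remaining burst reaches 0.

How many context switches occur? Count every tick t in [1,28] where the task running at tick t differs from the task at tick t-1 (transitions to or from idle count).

context switches = 7

t=0: ready={B} → run B
t=1: ready={B} → run B
t=2: ready={B,C} → run B
t=3: ready={B,C,H} → run H
t=4: ready={B,C,D,G,H} → run H
t=5: ready={B,C,D,G,H} → run H
t=6: ready={B,C,D,G,H} → run H
t=7: ready={B,C,D,E,G,H} → run H
t=8: ready={B,C,D,E,G,H} → run H
t=9: ready={B,C,D,E,G,H} → run H
t=10: ready={B,C,D,E,G,H} → run H
t=11: ready={B,C,D,E,G} → run E
t=12: ready={B,C,D,E,G} → run E
t=13: ready={B,C,D,G} → run G
t=14: ready={B,C,D,G} → run G
t=15: ready={B,C,D} → run D
t=16: ready={B,C,D} → run D
t=17: ready={B,C,D} → run D
t=18: ready={B,C,D} → run D
t=19: ready={B,C} → run B
t=20: ready={C} → run C
t=21: ready={C} → run C
t=22: (idle)
t=23: (idle)
t=24: (idle)
t=25: (idle)
t=26: (idle)
t=27: (idle)
t=28: (idle)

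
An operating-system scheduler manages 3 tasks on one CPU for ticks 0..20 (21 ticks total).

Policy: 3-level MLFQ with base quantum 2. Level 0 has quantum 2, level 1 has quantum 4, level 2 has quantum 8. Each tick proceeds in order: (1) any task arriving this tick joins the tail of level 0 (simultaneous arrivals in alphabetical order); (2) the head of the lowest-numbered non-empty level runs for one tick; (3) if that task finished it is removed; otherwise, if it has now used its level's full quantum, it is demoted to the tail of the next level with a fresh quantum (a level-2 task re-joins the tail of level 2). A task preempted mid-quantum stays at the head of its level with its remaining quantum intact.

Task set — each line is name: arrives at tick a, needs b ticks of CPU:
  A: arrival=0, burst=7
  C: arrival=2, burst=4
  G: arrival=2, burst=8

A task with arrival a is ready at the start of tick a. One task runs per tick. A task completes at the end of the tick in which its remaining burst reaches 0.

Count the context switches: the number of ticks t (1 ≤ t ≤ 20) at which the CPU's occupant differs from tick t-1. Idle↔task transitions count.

t=0: L0/L1/L2 = A/-/- → run A
t=1: L0/L1/L2 = A/-/- → run A
t=2: L0/L1/L2 = CG/A/- → run C
t=3: L0/L1/L2 = CG/A/- → run C
t=4: L0/L1/L2 = G/AC/- → run G
t=5: L0/L1/L2 = G/AC/- → run G
t=6: L0/L1/L2 = -/ACG/- → run A
t=7: L0/L1/L2 = -/ACG/- → run A
t=8: L0/L1/L2 = -/ACG/- → run A
t=9: L0/L1/L2 = -/ACG/- → run A
t=10: L0/L1/L2 = -/CG/A → run C
t=11: L0/L1/L2 = -/CG/A → run C
t=12: L0/L1/L2 = -/G/A → run G
t=13: L0/L1/L2 = -/G/A → run G
t=14: L0/L1/L2 = -/G/A → run G
t=15: L0/L1/L2 = -/G/A → run G
t=16: L0/L1/L2 = -/-/AG → run A
t=17: L0/L1/L2 = -/-/G → run G
t=18: L0/L1/L2 = -/-/G → run G
t=19: (idle)
t=20: (idle)

context switches = 8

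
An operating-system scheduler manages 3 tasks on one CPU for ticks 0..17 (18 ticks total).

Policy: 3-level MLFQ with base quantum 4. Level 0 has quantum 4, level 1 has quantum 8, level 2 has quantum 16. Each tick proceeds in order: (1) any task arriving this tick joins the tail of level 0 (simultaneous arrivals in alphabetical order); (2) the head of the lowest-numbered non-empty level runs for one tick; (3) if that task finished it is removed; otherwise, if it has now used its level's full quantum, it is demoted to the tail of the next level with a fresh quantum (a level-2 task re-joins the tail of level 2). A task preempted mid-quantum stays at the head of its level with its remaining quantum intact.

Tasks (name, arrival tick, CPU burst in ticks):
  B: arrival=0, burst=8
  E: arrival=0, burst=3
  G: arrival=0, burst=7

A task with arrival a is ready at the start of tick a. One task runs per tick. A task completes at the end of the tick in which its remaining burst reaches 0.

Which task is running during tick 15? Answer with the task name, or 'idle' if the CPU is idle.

running at tick 15 = G

t=0: L0/L1/L2 = BEG/-/- → run B
t=1: L0/L1/L2 = BEG/-/- → run B
t=2: L0/L1/L2 = BEG/-/- → run B
t=3: L0/L1/L2 = BEG/-/- → run B
t=4: L0/L1/L2 = EG/B/- → run E
t=5: L0/L1/L2 = EG/B/- → run E
t=6: L0/L1/L2 = EG/B/- → run E
t=7: L0/L1/L2 = G/B/- → run G
t=8: L0/L1/L2 = G/B/- → run G
t=9: L0/L1/L2 = G/B/- → run G
t=10: L0/L1/L2 = G/B/- → run G
t=11: L0/L1/L2 = -/BG/- → run B
t=12: L0/L1/L2 = -/BG/- → run B
t=13: L0/L1/L2 = -/BG/- → run B
t=14: L0/L1/L2 = -/BG/- → run B
t=15: L0/L1/L2 = -/G/- → run G
t=16: L0/L1/L2 = -/G/- → run G
t=17: L0/L1/L2 = -/G/- → run G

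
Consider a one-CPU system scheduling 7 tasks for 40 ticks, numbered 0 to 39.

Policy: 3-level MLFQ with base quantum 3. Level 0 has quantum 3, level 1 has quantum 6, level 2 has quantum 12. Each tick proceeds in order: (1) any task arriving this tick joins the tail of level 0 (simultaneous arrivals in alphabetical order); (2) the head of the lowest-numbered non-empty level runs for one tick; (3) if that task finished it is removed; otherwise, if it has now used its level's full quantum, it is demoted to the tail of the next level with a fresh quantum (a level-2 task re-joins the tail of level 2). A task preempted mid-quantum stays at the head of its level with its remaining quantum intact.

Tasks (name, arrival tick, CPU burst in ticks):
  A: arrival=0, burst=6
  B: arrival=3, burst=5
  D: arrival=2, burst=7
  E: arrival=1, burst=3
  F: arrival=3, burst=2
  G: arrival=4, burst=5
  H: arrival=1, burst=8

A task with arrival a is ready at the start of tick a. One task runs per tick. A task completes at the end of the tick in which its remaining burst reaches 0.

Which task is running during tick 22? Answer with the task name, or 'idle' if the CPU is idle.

t=0: L0/L1/L2 = A/-/- → run A
t=1: L0/L1/L2 = AEH/-/- → run A
t=2: L0/L1/L2 = AEHD/-/- → run A
t=3: L0/L1/L2 = EHDBF/A/- → run E
t=4: L0/L1/L2 = EHDBFG/A/- → run E
t=5: L0/L1/L2 = EHDBFG/A/- → run E
t=6: L0/L1/L2 = HDBFG/A/- → run H
t=7: L0/L1/L2 = HDBFG/A/- → run H
t=8: L0/L1/L2 = HDBFG/A/- → run H
t=9: L0/L1/L2 = DBFG/AH/- → run D
t=10: L0/L1/L2 = DBFG/AH/- → run D
t=11: L0/L1/L2 = DBFG/AH/- → run D
t=12: L0/L1/L2 = BFG/AHD/- → run B
t=13: L0/L1/L2 = BFG/AHD/- → run B
t=14: L0/L1/L2 = BFG/AHD/- → run B
t=15: L0/L1/L2 = FG/AHDB/- → run F
t=16: L0/L1/L2 = FG/AHDB/- → run F
t=17: L0/L1/L2 = G/AHDB/- → run G
t=18: L0/L1/L2 = G/AHDB/- → run G
t=19: L0/L1/L2 = G/AHDB/- → run G
t=20: L0/L1/L2 = -/AHDBG/- → run A
t=21: L0/L1/L2 = -/AHDBG/- → run A
t=22: L0/L1/L2 = -/AHDBG/- → run A
t=23: L0/L1/L2 = -/HDBG/- → run H
t=24: L0/L1/L2 = -/HDBG/- → run H
t=25: L0/L1/L2 = -/HDBG/- → run H
t=26: L0/L1/L2 = -/HDBG/- → run H
t=27: L0/L1/L2 = -/HDBG/- → run H
t=28: L0/L1/L2 = -/DBG/- → run D
t=29: L0/L1/L2 = -/DBG/- → run D
t=30: L0/L1/L2 = -/DBG/- → run D
t=31: L0/L1/L2 = -/DBG/- → run D
t=32: L0/L1/L2 = -/BG/- → run B
t=33: L0/L1/L2 = -/BG/- → run B
t=34: L0/L1/L2 = -/G/- → run G
t=35: L0/L1/L2 = -/G/- → run G
t=36: (idle)
t=37: (idle)
t=38: (idle)
t=39: (idle)

running at tick 22 = A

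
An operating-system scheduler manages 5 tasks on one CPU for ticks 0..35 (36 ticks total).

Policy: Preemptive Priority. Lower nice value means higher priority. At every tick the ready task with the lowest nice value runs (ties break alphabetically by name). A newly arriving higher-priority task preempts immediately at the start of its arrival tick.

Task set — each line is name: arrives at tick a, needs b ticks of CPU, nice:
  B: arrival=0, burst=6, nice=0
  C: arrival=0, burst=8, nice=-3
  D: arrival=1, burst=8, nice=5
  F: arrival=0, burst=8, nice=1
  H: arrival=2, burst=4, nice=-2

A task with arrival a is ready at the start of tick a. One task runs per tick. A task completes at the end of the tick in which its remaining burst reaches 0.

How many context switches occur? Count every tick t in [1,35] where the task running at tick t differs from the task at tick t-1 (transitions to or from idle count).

context switches = 5

t=0: ready={B,C,F} → run C
t=1: ready={B,C,D,F} → run C
t=2: ready={B,C,D,F,H} → run C
t=3: ready={B,C,D,F,H} → run C
t=4: ready={B,C,D,F,H} → run C
t=5: ready={B,C,D,F,H} → run C
t=6: ready={B,C,D,F,H} → run C
t=7: ready={B,C,D,F,H} → run C
t=8: ready={B,D,F,H} → run H
t=9: ready={B,D,F,H} → run H
t=10: ready={B,D,F,H} → run H
t=11: ready={B,D,F,H} → run H
t=12: ready={B,D,F} → run B
t=13: ready={B,D,F} → run B
t=14: ready={B,D,F} → run B
t=15: ready={B,D,F} → run B
t=16: ready={B,D,F} → run B
t=17: ready={B,D,F} → run B
t=18: ready={D,F} → run F
t=19: ready={D,F} → run F
t=20: ready={D,F} → run F
t=21: ready={D,F} → run F
t=22: ready={D,F} → run F
t=23: ready={D,F} → run F
t=24: ready={D,F} → run F
t=25: ready={D,F} → run F
t=26: ready={D} → run D
t=27: ready={D} → run D
t=28: ready={D} → run D
t=29: ready={D} → run D
t=30: ready={D} → run D
t=31: ready={D} → run D
t=32: ready={D} → run D
t=33: ready={D} → run D
t=34: (idle)
t=35: (idle)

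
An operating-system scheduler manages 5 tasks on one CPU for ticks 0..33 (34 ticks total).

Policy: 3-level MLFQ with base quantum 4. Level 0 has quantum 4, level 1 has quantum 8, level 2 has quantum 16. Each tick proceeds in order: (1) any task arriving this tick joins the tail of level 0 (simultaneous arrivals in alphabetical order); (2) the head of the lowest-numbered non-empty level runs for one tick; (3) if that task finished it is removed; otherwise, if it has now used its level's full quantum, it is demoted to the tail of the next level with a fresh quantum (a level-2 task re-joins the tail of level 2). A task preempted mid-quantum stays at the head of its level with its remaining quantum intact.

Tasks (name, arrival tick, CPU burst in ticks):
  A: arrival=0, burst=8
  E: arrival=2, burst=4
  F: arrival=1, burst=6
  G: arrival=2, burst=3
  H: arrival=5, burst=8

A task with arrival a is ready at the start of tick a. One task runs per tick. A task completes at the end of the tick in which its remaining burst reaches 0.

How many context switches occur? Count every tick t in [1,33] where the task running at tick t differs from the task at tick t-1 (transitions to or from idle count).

t=0: L0/L1/L2 = A/-/- → run A
t=1: L0/L1/L2 = AF/-/- → run A
t=2: L0/L1/L2 = AFEG/-/- → run A
t=3: L0/L1/L2 = AFEG/-/- → run A
t=4: L0/L1/L2 = FEG/A/- → run F
t=5: L0/L1/L2 = FEGH/A/- → run F
t=6: L0/L1/L2 = FEGH/A/- → run F
t=7: L0/L1/L2 = FEGH/A/- → run F
t=8: L0/L1/L2 = EGH/AF/- → run E
t=9: L0/L1/L2 = EGH/AF/- → run E
t=10: L0/L1/L2 = EGH/AF/- → run E
t=11: L0/L1/L2 = EGH/AF/- → run E
t=12: L0/L1/L2 = GH/AF/- → run G
t=13: L0/L1/L2 = GH/AF/- → run G
t=14: L0/L1/L2 = GH/AF/- → run G
t=15: L0/L1/L2 = H/AF/- → run H
t=16: L0/L1/L2 = H/AF/- → run H
t=17: L0/L1/L2 = H/AF/- → run H
t=18: L0/L1/L2 = H/AF/- → run H
t=19: L0/L1/L2 = -/AFH/- → run A
t=20: L0/L1/L2 = -/AFH/- → run A
t=21: L0/L1/L2 = -/AFH/- → run A
t=22: L0/L1/L2 = -/AFH/- → run A
t=23: L0/L1/L2 = -/FH/- → run F
t=24: L0/L1/L2 = -/FH/- → run F
t=25: L0/L1/L2 = -/H/- → run H
t=26: L0/L1/L2 = -/H/- → run H
t=27: L0/L1/L2 = -/H/- → run H
t=28: L0/L1/L2 = -/H/- → run H
t=29: (idle)
t=30: (idle)
t=31: (idle)
t=32: (idle)
t=33: (idle)

context switches = 8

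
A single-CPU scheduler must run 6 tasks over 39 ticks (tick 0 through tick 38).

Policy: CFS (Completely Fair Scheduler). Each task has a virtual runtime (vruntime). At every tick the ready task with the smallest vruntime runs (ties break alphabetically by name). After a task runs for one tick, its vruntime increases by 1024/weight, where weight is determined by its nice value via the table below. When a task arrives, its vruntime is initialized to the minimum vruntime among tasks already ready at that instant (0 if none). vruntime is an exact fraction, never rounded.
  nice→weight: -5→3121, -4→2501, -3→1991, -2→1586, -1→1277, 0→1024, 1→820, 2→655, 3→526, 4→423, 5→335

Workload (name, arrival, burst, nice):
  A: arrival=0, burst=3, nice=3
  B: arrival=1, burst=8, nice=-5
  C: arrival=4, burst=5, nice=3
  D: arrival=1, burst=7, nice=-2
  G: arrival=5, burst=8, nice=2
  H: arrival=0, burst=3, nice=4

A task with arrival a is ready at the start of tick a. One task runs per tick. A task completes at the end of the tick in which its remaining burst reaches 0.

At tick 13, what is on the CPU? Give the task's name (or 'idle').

running at tick 13 = G

t=0: vr[A=0 H=0] → run A
t=1: vr[A=512/263 B=0 D=0 H=0] → run B
t=2: vr[A=512/263 B=1024/3121 D=0 H=0] → run D
t=3: vr[A=512/263 B=1024/3121 D=512/793 H=0] → run H
t=4: vr[A=512/263 B=1024/3121 C=1024/3121 D=512/793 H=1024/423] → run B
t=5: vr[A=512/263 B=2048/3121 C=1024/3121 D=512/793 G=1024/3121 H=1024/423] → run C
t=6: vr[A=512/263 B=2048/3121 C=1867264/820823 D=512/793 G=1024/3121 H=1024/423] → run G
t=7: vr[A=512/263 B=2048/3121 C=1867264/820823 D=512/793 G=3866624/2044255 H=1024/423] → run D
t=8: vr[A=512/263 B=2048/3121 C=1867264/820823 D=1024/793 G=3866624/2044255 H=1024/423] → run B
t=9: vr[A=512/263 B=3072/3121 C=1867264/820823 D=1024/793 G=3866624/2044255 H=1024/423] → run B
t=10: vr[A=512/263 B=4096/3121 C=1867264/820823 D=1024/793 G=3866624/2044255 H=1024/423] → run D
t=11: vr[A=512/263 B=4096/3121 C=1867264/820823 D=1536/793 G=3866624/2044255 H=1024/423] → run B
t=12: vr[A=512/263 B=5120/3121 C=1867264/820823 D=1536/793 G=3866624/2044255 H=1024/423] → run B
t=13: vr[A=512/263 B=6144/3121 C=1867264/820823 D=1536/793 G=3866624/2044255 H=1024/423] → run G
t=14: vr[A=512/263 B=6144/3121 C=1867264/820823 D=1536/793 G=7062528/2044255 H=1024/423] → run D
t=15: vr[A=512/263 B=6144/3121 C=1867264/820823 D=2048/793 G=7062528/2044255 H=1024/423] → run A
t=16: vr[A=1024/263 B=6144/3121 C=1867264/820823 D=2048/793 G=7062528/2044255 H=1024/423] → run B
t=17: vr[A=1024/263 B=7168/3121 C=1867264/820823 D=2048/793 G=7062528/2044255 H=1024/423] → run C
t=18: vr[A=1024/263 B=7168/3121 C=3465216/820823 D=2048/793 G=7062528/2044255 H=1024/423] → run B
t=19: vr[A=1024/263 C=3465216/820823 D=2048/793 G=7062528/2044255 H=1024/423] → run H
t=20: vr[A=1024/263 C=3465216/820823 D=2048/793 G=7062528/2044255 H=2048/423] → run D
t=21: vr[A=1024/263 C=3465216/820823 D=2560/793 G=7062528/2044255 H=2048/423] → run D
t=22: vr[A=1024/263 C=3465216/820823 D=3072/793 G=7062528/2044255 H=2048/423] → run G
t=23: vr[A=1024/263 C=3465216/820823 D=3072/793 G=10258432/2044255 H=2048/423] → run D
t=24: vr[A=1024/263 C=3465216/820823 G=10258432/2044255 H=2048/423] → run A
t=25: vr[C=3465216/820823 G=10258432/2044255 H=2048/423] → run C
t=26: vr[C=5063168/820823 G=10258432/2044255 H=2048/423] → run H
t=27: vr[C=5063168/820823 G=10258432/2044255] → run G
t=28: vr[C=5063168/820823 G=13454336/2044255] → run C
t=29: vr[C=6661120/820823 G=13454336/2044255] → run G
t=30: vr[C=6661120/820823 G=3330048/408851] → run C
t=31: vr[G=3330048/408851] → run G
t=32: vr[G=19846144/2044255] → run G
t=33: vr[G=23042048/2044255] → run G
t=34: (idle)
t=35: (idle)
t=36: (idle)
t=37: (idle)
t=38: (idle)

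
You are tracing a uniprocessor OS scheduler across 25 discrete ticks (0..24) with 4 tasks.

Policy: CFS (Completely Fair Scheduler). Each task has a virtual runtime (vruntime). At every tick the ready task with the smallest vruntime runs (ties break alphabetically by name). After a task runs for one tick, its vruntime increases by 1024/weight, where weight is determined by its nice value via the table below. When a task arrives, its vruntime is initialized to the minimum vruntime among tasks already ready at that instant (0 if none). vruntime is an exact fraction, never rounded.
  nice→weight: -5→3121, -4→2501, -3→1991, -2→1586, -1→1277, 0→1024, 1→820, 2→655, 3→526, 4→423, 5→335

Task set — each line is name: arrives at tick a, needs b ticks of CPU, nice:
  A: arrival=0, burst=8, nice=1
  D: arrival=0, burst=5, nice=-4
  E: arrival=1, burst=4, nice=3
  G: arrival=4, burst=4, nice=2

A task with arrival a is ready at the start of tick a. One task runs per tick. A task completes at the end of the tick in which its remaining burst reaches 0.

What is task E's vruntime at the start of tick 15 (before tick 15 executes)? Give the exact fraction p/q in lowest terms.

vruntime(E, start of tick 15) = 1536/263

t=0: vr[A=0 D=0] → run A
t=1: vr[A=256/205 D=0 E=0] → run D
t=2: vr[A=256/205 D=1024/2501 E=0] → run E
t=3: vr[A=256/205 D=1024/2501 E=512/263] → run D
t=4: vr[A=256/205 D=2048/2501 E=512/263 G=2048/2501] → run D
t=5: vr[A=256/205 D=3072/2501 E=512/263 G=2048/2501] → run G
t=6: vr[A=256/205 D=3072/2501 E=512/263 G=3902464/1638155] → run D
t=7: vr[A=256/205 D=4096/2501 E=512/263 G=3902464/1638155] → run A
t=8: vr[A=512/205 D=4096/2501 E=512/263 G=3902464/1638155] → run D
t=9: vr[A=512/205 E=512/263 G=3902464/1638155] → run E
t=10: vr[A=512/205 E=1024/263 G=3902464/1638155] → run G
t=11: vr[A=512/205 E=1024/263 G=6463488/1638155] → run A
t=12: vr[A=768/205 E=1024/263 G=6463488/1638155] → run A
t=13: vr[A=1024/205 E=1024/263 G=6463488/1638155] → run E
t=14: vr[A=1024/205 E=1536/263 G=6463488/1638155] → run G
t=15: vr[A=1024/205 E=1536/263 G=9024512/1638155] → run A
t=16: vr[A=256/41 E=1536/263 G=9024512/1638155] → run G
t=17: vr[A=256/41 E=1536/263] → run E
t=18: vr[A=256/41] → run A
t=19: vr[A=1536/205] → run A
t=20: vr[A=1792/205] → run A
t=21: (idle)
t=22: (idle)
t=23: (idle)
t=24: (idle)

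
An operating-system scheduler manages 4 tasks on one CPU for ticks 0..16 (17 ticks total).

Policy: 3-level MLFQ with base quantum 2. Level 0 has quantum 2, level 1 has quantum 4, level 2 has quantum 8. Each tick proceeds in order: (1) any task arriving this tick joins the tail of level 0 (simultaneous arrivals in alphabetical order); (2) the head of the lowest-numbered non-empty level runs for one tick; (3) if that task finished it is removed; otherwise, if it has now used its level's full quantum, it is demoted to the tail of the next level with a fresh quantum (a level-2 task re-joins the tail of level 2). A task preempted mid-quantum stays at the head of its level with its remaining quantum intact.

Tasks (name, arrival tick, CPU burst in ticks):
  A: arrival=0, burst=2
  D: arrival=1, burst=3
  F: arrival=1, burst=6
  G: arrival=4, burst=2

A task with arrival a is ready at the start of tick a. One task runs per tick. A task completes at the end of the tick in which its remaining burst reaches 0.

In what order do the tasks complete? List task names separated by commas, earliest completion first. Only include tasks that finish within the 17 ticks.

t=0: L0/L1/L2 = A/-/- → run A
t=1: L0/L1/L2 = ADF/-/- → run A
t=2: L0/L1/L2 = DF/-/- → run D
t=3: L0/L1/L2 = DF/-/- → run D
t=4: L0/L1/L2 = FG/D/- → run F
t=5: L0/L1/L2 = FG/D/- → run F
t=6: L0/L1/L2 = G/DF/- → run G
t=7: L0/L1/L2 = G/DF/- → run G
t=8: L0/L1/L2 = -/DF/- → run D
t=9: L0/L1/L2 = -/F/- → run F
t=10: L0/L1/L2 = -/F/- → run F
t=11: L0/L1/L2 = -/F/- → run F
t=12: L0/L1/L2 = -/F/- → run F
t=13: (idle)
t=14: (idle)
t=15: (idle)
t=16: (idle)

completion order = A, G, D, F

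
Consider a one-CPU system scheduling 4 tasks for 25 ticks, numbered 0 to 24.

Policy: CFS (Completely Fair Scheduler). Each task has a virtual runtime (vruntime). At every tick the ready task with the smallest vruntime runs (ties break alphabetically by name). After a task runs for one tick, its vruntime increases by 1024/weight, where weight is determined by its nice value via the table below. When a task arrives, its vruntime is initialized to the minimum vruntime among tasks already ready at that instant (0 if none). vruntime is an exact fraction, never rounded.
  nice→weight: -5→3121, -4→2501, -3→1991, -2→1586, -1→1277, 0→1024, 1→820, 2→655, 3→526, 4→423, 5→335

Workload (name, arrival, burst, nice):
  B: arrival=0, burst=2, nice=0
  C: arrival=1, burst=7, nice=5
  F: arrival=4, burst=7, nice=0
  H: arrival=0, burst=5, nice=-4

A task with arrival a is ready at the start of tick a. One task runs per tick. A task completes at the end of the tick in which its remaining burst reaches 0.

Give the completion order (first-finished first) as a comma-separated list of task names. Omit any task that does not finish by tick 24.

t=0: vr[B=0 H=0] → run B
t=1: vr[B=1 C=0 H=0] → run C
t=2: vr[B=1 C=1024/335 H=0] → run H
t=3: vr[B=1 C=1024/335 H=1024/2501] → run H
t=4: vr[B=1 C=1024/335 F=2048/2501 H=2048/2501] → run F
t=5: vr[B=1 C=1024/335 F=4549/2501 H=2048/2501] → run H
t=6: vr[B=1 C=1024/335 F=4549/2501 H=3072/2501] → run B
t=7: vr[C=1024/335 F=4549/2501 H=3072/2501] → run H
t=8: vr[C=1024/335 F=4549/2501 H=4096/2501] → run H
t=9: vr[C=1024/335 F=4549/2501] → run F
t=10: vr[C=1024/335 F=7050/2501] → run F
t=11: vr[C=1024/335 F=9551/2501] → run C
t=12: vr[C=2048/335 F=9551/2501] → run F
t=13: vr[C=2048/335 F=12052/2501] → run F
t=14: vr[C=2048/335 F=14553/2501] → run F
t=15: vr[C=2048/335 F=17054/2501] → run C
t=16: vr[C=3072/335 F=17054/2501] → run F
t=17: vr[C=3072/335] → run C
t=18: vr[C=4096/335] → run C
t=19: vr[C=1024/67] → run C
t=20: vr[C=6144/335] → run C
t=21: (idle)
t=22: (idle)
t=23: (idle)
t=24: (idle)

completion order = B, H, F, C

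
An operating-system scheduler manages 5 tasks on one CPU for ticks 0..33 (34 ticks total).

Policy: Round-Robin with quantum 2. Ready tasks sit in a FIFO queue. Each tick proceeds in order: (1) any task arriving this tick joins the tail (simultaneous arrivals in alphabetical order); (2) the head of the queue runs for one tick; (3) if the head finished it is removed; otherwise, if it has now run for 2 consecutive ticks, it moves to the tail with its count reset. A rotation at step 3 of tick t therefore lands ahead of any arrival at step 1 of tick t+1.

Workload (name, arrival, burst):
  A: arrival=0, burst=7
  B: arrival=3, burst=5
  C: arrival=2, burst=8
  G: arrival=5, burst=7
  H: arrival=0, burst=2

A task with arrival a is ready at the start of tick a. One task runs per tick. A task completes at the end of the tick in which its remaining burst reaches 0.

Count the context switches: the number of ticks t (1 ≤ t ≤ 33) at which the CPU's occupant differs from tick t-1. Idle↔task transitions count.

context switches = 16

t=0: queue=[A,H] q_used=0 → run A
t=1: queue=[A,H] q_used=1 → run A
t=2: queue=[H,A,C] q_used=0 → run H
t=3: queue=[H,A,C,B] q_used=1 → run H
t=4: queue=[A,C,B] q_used=0 → run A
t=5: queue=[A,C,B,G] q_used=1 → run A
t=6: queue=[C,B,G,A] q_used=0 → run C
t=7: queue=[C,B,G,A] q_used=1 → run C
t=8: queue=[B,G,A,C] q_used=0 → run B
t=9: queue=[B,G,A,C] q_used=1 → run B
t=10: queue=[G,A,C,B] q_used=0 → run G
t=11: queue=[G,A,C,B] q_used=1 → run G
t=12: queue=[A,C,B,G] q_used=0 → run A
t=13: queue=[A,C,B,G] q_used=1 → run A
t=14: queue=[C,B,G,A] q_used=0 → run C
t=15: queue=[C,B,G,A] q_used=1 → run C
t=16: queue=[B,G,A,C] q_used=0 → run B
t=17: queue=[B,G,A,C] q_used=1 → run B
t=18: queue=[G,A,C,B] q_used=0 → run G
t=19: queue=[G,A,C,B] q_used=1 → run G
t=20: queue=[A,C,B,G] q_used=0 → run A
t=21: queue=[C,B,G] q_used=0 → run C
t=22: queue=[C,B,G] q_used=1 → run C
t=23: queue=[B,G,C] q_used=0 → run B
t=24: queue=[G,C] q_used=0 → run G
t=25: queue=[G,C] q_used=1 → run G
t=26: queue=[C,G] q_used=0 → run C
t=27: queue=[C,G] q_used=1 → run C
t=28: queue=[G] q_used=0 → run G
t=29: (idle)
t=30: (idle)
t=31: (idle)
t=32: (idle)
t=33: (idle)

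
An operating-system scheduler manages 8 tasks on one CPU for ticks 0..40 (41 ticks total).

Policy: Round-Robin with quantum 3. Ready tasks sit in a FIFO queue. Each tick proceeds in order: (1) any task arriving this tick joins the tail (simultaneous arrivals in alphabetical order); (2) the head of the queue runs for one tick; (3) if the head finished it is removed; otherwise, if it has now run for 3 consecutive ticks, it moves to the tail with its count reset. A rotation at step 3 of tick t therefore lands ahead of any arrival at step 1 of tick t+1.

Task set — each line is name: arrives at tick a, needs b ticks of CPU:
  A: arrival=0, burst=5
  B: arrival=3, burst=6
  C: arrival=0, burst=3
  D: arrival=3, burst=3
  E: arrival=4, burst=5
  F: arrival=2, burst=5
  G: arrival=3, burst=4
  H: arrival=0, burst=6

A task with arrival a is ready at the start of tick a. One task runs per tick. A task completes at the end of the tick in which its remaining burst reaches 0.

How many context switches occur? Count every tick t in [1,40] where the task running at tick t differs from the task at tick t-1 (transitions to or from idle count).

t=0: queue=[A,C,H] q_used=0 → run A
t=1: queue=[A,C,H] q_used=1 → run A
t=2: queue=[A,C,H,F] q_used=2 → run A
t=3: queue=[C,H,F,A,B,D,G] q_used=0 → run C
t=4: queue=[C,H,F,A,B,D,G,E] q_used=1 → run C
t=5: queue=[C,H,F,A,B,D,G,E] q_used=2 → run C
t=6: queue=[H,F,A,B,D,G,E] q_used=0 → run H
t=7: queue=[H,F,A,B,D,G,E] q_used=1 → run H
t=8: queue=[H,F,A,B,D,G,E] q_used=2 → run H
t=9: queue=[F,A,B,D,G,E,H] q_used=0 → run F
t=10: queue=[F,A,B,D,G,E,H] q_used=1 → run F
t=11: queue=[F,A,B,D,G,E,H] q_used=2 → run F
t=12: queue=[A,B,D,G,E,H,F] q_used=0 → run A
t=13: queue=[A,B,D,G,E,H,F] q_used=1 → run A
t=14: queue=[B,D,G,E,H,F] q_used=0 → run B
t=15: queue=[B,D,G,E,H,F] q_used=1 → run B
t=16: queue=[B,D,G,E,H,F] q_used=2 → run B
t=17: queue=[D,G,E,H,F,B] q_used=0 → run D
t=18: queue=[D,G,E,H,F,B] q_used=1 → run D
t=19: queue=[D,G,E,H,F,B] q_used=2 → run D
t=20: queue=[G,E,H,F,B] q_used=0 → run G
t=21: queue=[G,E,H,F,B] q_used=1 → run G
t=22: queue=[G,E,H,F,B] q_used=2 → run G
t=23: queue=[E,H,F,B,G] q_used=0 → run E
t=24: queue=[E,H,F,B,G] q_used=1 → run E
t=25: queue=[E,H,F,B,G] q_used=2 → run E
t=26: queue=[H,F,B,G,E] q_used=0 → run H
t=27: queue=[H,F,B,G,E] q_used=1 → run H
t=28: queue=[H,F,B,G,E] q_used=2 → run H
t=29: queue=[F,B,G,E] q_used=0 → run F
t=30: queue=[F,B,G,E] q_used=1 → run F
t=31: queue=[B,G,E] q_used=0 → run B
t=32: queue=[B,G,E] q_used=1 → run B
t=33: queue=[B,G,E] q_used=2 → run B
t=34: queue=[G,E] q_used=0 → run G
t=35: queue=[E] q_used=0 → run E
t=36: queue=[E] q_used=1 → run E
t=37: (idle)
t=38: (idle)
t=39: (idle)
t=40: (idle)

context switches = 14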